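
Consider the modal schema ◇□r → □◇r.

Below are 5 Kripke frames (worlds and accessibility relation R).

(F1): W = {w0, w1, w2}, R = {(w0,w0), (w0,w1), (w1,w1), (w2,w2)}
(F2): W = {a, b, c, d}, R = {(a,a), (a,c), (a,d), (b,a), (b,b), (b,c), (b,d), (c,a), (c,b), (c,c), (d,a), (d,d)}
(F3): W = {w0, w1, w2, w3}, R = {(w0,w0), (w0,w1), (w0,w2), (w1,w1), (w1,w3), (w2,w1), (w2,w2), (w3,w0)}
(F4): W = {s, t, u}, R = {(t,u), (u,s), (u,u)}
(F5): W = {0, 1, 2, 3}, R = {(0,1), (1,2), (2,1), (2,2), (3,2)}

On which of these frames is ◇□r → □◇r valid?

The schema corresponds to convergence: ∀x ∀y ∀z (Rxy ∧ Rxz → ∃w (Ryw ∧ Rzw)).
(F1): holds.
(F2): holds.
(F3): fails — Rw1w1 and Rw1w3 but w1 and w3 have no common successor.
(F4): fails — Rus and Rus but s and s have no common successor.
(F5): holds.
Valid on: (F1), (F2), (F5).

(F1), (F2), (F5)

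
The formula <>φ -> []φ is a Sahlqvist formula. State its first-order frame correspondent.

Suppose ◇φ→□φ is valid. Take Rxy, Rxz and set V(φ)={y}. Then ◇φ at x, so □φ at x, so φ at z, i.e. z=y.
Conversely, any frame satisfying forall x forall y forall z (Rxy & Rxz -> y = z) validates the schema.
So the correspondent is partial functionality.

Partial functionality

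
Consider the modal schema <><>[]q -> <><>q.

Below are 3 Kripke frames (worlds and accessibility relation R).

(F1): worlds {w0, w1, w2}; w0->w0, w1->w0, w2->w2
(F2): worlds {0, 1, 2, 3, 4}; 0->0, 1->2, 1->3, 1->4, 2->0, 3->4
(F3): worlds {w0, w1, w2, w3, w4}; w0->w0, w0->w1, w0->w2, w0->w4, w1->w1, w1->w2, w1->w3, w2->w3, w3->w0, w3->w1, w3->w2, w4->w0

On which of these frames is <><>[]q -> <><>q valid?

Frame correspondent (Sahlqvist): forall x forall y (x R^2 y -> exists w (yRw & x R^2 w)) — i.e. a generalized confluence (Geach) condition.
(F1): ✓.
(F2): fails — 1R²4 but no w with 4Rw and 1R²w.
(F3): fails — w2R²w2 but no w with w2Rw and w2R²w.
Valid on: (F1).

(F1)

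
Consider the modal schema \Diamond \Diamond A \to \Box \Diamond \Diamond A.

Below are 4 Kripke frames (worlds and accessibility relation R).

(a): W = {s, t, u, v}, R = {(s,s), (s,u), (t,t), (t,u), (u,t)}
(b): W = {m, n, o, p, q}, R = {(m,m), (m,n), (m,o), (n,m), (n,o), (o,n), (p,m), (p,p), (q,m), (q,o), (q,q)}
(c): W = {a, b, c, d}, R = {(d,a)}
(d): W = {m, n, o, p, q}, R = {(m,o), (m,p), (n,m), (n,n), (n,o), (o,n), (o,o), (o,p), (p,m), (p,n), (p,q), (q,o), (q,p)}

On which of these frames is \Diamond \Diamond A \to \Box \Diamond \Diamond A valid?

Frame correspondent (Sahlqvist): \forall x \forall y \forall z ((x R^2 y \wedge xRz) \to \exists w (y = w \wedge z R^2 w)) — i.e. a generalized confluence (Geach) condition.
(a): fails — sR²s, sRu but no w with s=w and uR²w.
(b): fails — mR²n, mRo but no w with n=w and oR²w.
(c): holds.
(d): fails — mR²q, mRp but no w with q=w and pR²w.

(c)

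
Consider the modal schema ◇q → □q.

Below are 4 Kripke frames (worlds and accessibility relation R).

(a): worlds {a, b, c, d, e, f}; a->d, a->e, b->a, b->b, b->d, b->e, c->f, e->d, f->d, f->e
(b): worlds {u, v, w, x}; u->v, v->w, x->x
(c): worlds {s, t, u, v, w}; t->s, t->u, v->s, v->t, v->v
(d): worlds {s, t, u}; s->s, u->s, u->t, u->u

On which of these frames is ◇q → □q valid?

(b)

This is the axiom for partial functionality; its first-order frame correspondent is ∀x ∀y ∀z (Rxy ∧ Rxz → y = z).
(a): fails — a sees both d and e.
(b): satisfies the condition.
(c): fails — t sees both s and u.
(d): fails — u sees both s and t.
Valid on: (b).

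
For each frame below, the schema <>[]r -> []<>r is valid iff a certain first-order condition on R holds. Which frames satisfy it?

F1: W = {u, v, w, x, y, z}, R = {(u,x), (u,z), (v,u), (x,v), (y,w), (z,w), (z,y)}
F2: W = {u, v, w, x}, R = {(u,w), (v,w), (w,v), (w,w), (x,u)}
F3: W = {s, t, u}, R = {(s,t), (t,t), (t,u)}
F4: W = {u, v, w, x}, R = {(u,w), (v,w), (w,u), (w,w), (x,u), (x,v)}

This is the axiom for convergence; its first-order frame correspondent is forall x forall y forall z (Rxy & Rxz -> exists w (Ryw & Rzw)).
F1: fails — Ruz and Rux but z and x have no common successor.
F2: ✓.
F3: fails — Rtt and Rtu but t and u have no common successor.
F4: ✓.

F2, F4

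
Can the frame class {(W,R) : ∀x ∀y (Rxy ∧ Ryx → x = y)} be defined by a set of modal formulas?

Any modally definable frame class is closed under surjective bounded morphisms.
The 8-cycle (worlds w0,w1,w2,w3,w4,w5,w6,w7 with w0→w1→w2→w3→w4→w5→w6→w7→w0) is antisymmetric. Sending even-indexed worlds to s and odd-indexed worlds to t is a surjective bounded morphism onto the two-world frame with s↔t, which is not antisymmetric.
So no modal formula (or set of formulas) defines exactly the antisymmetric frames.

Not definable by any modal formula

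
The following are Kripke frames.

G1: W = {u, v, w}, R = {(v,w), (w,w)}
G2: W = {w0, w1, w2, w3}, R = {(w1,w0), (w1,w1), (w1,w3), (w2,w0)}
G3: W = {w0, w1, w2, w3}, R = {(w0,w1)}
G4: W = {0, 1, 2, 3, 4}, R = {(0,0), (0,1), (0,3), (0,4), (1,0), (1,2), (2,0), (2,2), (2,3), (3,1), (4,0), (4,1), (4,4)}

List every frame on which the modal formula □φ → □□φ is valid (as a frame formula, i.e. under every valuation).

G1, G2, G3

Frame correspondent (Sahlqvist): ∀x ∀y ∀z (Rxy ∧ Ryz → Rxz) — i.e. transitivity.
G1: condition met.
G2: condition met.
G3: condition met.
G4: fails — R10 and R01 but not R11.
Valid on: G1, G2, G3.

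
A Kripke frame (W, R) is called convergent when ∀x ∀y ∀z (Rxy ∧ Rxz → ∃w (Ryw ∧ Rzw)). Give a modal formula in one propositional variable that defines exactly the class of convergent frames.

◇□s → □◇s

The condition is convergence. The .2 schema ◇□s → □◇s defines it.
Suppose ◇□s→□◇s is valid. Take Rxy, Rxz and set V(s)={w : Ryw}. Then □s at y so ◇□s at x, so □◇s at x, so ◇s at z, giving w with Rzw and Ryw.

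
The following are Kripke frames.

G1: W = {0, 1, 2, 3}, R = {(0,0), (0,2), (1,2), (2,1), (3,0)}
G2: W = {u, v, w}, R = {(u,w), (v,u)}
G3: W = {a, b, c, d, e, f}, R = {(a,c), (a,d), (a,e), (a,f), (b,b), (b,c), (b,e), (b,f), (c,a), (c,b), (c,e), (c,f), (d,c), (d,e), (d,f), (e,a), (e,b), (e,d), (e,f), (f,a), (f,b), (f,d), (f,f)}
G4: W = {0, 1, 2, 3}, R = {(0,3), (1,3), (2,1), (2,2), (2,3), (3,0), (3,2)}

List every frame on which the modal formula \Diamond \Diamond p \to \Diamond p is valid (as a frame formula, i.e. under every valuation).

The schema corresponds to transitivity: \forall x \forall y \forall z (Rxy \wedge Ryz \to Rxz).
G1: fails — R02 and R21 but not R01.
G2: fails — Rvu and Ruw but not Rvw.
G3: fails — Rdf and Rfd but not Rdd.
G4: fails — R32 and R23 but not R33.
Valid on no frame.

none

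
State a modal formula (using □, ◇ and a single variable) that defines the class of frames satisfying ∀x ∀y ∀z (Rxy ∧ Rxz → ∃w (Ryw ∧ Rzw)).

This is convergence; the standard corresponding axiom is .2: ◇□r → □◇r.
Suppose ◇□r→□◇r is valid. Take Rxy, Rxz and set V(r)={w : Ryw}. Then □r at y so ◇□r at x, so □◇r at x, so ◇r at z, giving w with Rzw and Ryw.

◇□r → □◇r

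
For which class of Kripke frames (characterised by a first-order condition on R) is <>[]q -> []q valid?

This schema is equivalent to the 5 axiom ◇q → □◇q.
It corresponds to the Euclidean property: forall x forall y forall z (Rxy & Rxz -> Ryz).

the Euclidean property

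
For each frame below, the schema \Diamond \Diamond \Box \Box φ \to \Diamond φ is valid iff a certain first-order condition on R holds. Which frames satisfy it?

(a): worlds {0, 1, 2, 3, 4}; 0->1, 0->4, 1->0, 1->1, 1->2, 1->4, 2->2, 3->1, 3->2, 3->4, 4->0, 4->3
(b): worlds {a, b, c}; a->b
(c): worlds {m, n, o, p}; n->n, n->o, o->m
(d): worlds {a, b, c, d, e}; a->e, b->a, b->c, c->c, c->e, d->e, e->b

(b), (d)

This is the axiom for a generalized confluence (Geach) condition; its first-order frame correspondent is \forall x \forall y (x R^2 y \to \exists w (y R^2 w \wedge xRw)).
(a): fails — 0R²2 but no w with 2R²w and 0Rw.
(b): satisfies the condition.
(c): fails — nR²m but no w with mR²w and nRw.
(d): satisfies the condition.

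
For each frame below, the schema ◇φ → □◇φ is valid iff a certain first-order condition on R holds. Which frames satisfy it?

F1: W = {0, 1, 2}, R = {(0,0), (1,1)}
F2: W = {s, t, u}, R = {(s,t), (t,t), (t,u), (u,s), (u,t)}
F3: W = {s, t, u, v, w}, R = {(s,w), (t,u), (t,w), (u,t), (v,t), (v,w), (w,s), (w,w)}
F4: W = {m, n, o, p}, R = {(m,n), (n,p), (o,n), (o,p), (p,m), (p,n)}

This is the axiom for the Euclidean property; its first-order frame correspondent is ∀x ∀y ∀z (Rxy ∧ Rxz → Ryz).
F1: holds.
F2: fails — Rtu and Rtu but not Ruu.
F3: fails — Rtw and Rtu but not Rwu.
F4: fails — Rmn and Rmn but not Rnn.

F1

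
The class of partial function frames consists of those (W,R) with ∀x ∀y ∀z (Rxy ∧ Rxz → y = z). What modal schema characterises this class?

The condition is partial functionality. The CD schema ◇r → □r defines it.

◇r → □r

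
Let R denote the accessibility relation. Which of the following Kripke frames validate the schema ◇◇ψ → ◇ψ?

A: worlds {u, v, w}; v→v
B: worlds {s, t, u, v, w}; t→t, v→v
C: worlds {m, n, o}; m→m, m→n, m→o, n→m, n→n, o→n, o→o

A, B

Frame correspondent (Sahlqvist): ∀x ∀y ∀z (Rxy ∧ Ryz → Rxz) — i.e. transitivity.
A: holds.
B: holds.
C: fails — Ron and Rnm but not Rom.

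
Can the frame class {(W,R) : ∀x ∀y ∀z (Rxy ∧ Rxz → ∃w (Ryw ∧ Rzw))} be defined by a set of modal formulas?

This is a Sahlqvist condition; the .2 axiom ◇□r → □◇r defines it.
Suppose ◇□r→□◇r is valid. Take Rxy, Rxz and set V(r)={w : Ryw}. Then □r at y so ◇□r at x, so □◇r at x, so ◇r at z, giving w with Rzw and Ryw.

Yes — defined by ◇□r → □◇r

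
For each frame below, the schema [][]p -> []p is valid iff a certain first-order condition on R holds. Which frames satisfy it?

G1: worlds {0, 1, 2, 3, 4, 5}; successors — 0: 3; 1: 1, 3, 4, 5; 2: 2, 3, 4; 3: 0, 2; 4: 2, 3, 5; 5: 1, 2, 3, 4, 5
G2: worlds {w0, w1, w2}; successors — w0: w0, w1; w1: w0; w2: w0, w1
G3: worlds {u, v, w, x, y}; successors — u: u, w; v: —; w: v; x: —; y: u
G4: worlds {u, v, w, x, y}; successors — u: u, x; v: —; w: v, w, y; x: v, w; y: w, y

Frame correspondent (Sahlqvist): forall x forall y (Rxy -> exists z (Rxz & Rzy)) — i.e. density.
G1: fails — R03 but no z with R0z and Rz3.
G2: holds.
G3: fails — Rwv but no z with Rwz and Rzv.
G4: holds.

G2, G4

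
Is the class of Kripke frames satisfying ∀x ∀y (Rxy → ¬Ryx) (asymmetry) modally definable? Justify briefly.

Not modally definable

Modal frame validity is preserved under surjective bounded morphisms.
The 3-cycle (worlds w0,w1,w2 with w0→w1→w2→w0) is asymmetric. Mapping every world to a single reflexive point • is a surjective bounded morphism, and the reflexive point is not asymmetric (R•• but asymmetry requires ¬R••).
So the class is not modally definable.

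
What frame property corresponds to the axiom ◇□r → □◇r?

convergence: ∀x ∀y ∀z (Rxy ∧ Rxz → ∃w (Ryw ∧ Rzw))

Suppose ◇□r→□◇r is valid. Take Rxy, Rxz and set V(r)={w : Ryw}. Then □r at y so ◇□r at x, so □◇r at x, so ◇r at z, giving w with Rzw and Ryw.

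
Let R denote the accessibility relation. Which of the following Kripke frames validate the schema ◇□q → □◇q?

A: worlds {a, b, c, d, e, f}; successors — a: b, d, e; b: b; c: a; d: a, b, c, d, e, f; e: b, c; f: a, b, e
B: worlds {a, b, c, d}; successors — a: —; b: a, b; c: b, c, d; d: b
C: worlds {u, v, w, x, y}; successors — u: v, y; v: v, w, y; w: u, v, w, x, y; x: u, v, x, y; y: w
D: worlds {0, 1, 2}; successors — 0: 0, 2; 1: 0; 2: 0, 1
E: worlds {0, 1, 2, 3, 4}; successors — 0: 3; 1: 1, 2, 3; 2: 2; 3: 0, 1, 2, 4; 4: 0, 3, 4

The schema corresponds to convergence: ∀x ∀y ∀z (Rxy ∧ Rxz → ∃w (Ryw ∧ Rzw)).
A: fails — Rdc and Rdb but c and b have no common successor.
B: fails — Rbb and Rba but b and a have no common successor.
C: fails — Rwu and Rwy but u and y have no common successor.
D: ✓.
E: fails — R34 and R32 but 4 and 2 have no common successor.
Valid on: D.

D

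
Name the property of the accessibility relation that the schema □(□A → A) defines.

shift-reflexivity: ∀x ∀y (Rxy → Ryy)

Suppose □(□A→A) is valid. Take Rxy and set V(A)={w : Ryw}. Then at y, □A holds; since □(□A→A) at x, □A→A at y, so A at y, i.e. Ryy.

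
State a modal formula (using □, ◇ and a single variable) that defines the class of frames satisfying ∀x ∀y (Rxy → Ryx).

r → □◇r

A defining formula is r → □◇r (the B axiom).
Suppose r→□◇r is valid. Take Rxy and set V(r)={x}. Then r at x, so □◇r at x, so ◇r at y, so some z with Ryz has r; z=x, i.e. Ryx.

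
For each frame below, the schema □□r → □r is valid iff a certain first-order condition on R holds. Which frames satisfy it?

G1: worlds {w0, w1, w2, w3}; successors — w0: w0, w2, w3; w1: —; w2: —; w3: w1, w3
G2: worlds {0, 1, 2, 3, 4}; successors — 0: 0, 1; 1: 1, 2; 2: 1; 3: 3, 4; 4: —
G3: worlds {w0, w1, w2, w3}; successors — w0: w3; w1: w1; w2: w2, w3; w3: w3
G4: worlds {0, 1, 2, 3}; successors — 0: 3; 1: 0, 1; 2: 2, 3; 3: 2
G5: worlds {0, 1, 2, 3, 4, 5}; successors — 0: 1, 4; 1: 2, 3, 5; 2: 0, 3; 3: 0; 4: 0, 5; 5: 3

The schema corresponds to density: ∀x ∀y (Rxy → ∃z (Rxz ∧ Rzy)).
G1: satisfies the condition.
G2: satisfies the condition.
G3: satisfies the condition.
G4: fails — R03 but no z with R0z and Rz3.
G5: fails — R45 but no z with R4z and Rz5.

G1, G2, G3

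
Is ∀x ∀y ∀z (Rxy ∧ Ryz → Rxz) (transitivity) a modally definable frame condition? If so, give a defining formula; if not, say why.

Yes, by □q → □□q

This is a Sahlqvist condition; the 4 axiom □q → □□q defines it.
Suppose □q→□□q is valid. Take Rxy, Ryz and set V(q)={w : Rxw}. Then □q at x, so □□q at x, so □q at y, so q at z, i.e. Rxz.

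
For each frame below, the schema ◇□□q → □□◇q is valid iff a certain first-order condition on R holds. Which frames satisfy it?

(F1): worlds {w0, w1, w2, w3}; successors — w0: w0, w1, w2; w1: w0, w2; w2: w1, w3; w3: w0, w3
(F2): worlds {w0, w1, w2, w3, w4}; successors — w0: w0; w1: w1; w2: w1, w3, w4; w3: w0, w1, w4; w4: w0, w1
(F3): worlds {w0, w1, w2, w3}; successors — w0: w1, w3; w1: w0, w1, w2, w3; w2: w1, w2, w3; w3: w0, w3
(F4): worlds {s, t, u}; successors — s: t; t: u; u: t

(F1), (F3), (F4)

Frame correspondent (Sahlqvist): ∀x ∀y ∀z ((xRy ∧ xR²z) → ∃w (yR²w ∧ zRw)) — i.e. a generalized confluence (Geach) condition.
(F1): holds.
(F2): fails — w2Rw1, w2R²w0 but no w with w1R²w and w0Rw.
(F3): holds.
(F4): holds.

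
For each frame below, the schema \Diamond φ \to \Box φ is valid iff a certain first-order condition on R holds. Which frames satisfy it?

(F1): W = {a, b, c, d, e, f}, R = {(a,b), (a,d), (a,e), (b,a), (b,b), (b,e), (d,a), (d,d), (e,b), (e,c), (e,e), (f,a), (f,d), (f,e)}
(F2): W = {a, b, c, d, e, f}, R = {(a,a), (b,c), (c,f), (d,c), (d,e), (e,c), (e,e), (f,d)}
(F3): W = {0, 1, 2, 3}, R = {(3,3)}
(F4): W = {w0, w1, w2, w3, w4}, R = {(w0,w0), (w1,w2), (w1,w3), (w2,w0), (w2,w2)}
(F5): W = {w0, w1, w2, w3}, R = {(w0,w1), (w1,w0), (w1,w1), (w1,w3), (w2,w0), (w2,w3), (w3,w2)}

Frame correspondent (Sahlqvist): \forall x \forall y \forall z (Rxy \wedge Rxz \to y = z) — i.e. partial functionality.
(F1): fails — a sees both b and d.
(F2): fails — d sees both c and e.
(F3): ✓.
(F4): fails — w1 sees both w2 and w3.
(F5): fails — w1 sees both w0 and w1.
Valid on: (F3).

(F3)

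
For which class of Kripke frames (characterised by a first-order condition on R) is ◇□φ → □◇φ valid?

Suppose ◇□φ→□◇φ is valid. Take Rxy, Rxz and set V(φ)={w : Ryw}. Then □φ at y so ◇□φ at x, so □◇φ at x, so ◇φ at z, giving w with Rzw and Ryw.

convergence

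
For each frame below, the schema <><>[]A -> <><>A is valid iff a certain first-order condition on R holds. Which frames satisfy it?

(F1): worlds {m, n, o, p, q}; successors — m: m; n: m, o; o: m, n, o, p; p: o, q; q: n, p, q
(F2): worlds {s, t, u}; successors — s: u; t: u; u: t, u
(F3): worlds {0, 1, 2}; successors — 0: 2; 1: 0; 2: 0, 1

(F1), (F2)

This is the axiom for a generalized confluence (Geach) condition; its first-order frame correspondent is forall x forall y (x R^2 y -> exists w (yRw & x R^2 w)).
(F1): ✓.
(F2): ✓.
(F3): fails — 0R²0 but no w with 0Rw and 0R²w.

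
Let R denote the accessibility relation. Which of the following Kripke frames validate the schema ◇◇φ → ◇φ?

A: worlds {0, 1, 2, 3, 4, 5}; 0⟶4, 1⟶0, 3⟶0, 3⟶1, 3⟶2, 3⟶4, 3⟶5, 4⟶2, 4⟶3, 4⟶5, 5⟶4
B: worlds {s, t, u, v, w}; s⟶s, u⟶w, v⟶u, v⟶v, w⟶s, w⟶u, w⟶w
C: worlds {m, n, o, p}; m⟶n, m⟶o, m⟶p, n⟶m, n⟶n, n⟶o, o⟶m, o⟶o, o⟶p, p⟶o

This is the axiom for transitivity; its first-order frame correspondent is ∀x ∀y ∀z (Rxy ∧ Ryz → Rxz).
A: fails — R10 and R04 but not R14.
B: fails — Ruw and Rwu but not Ruu.
C: fails — Rom and Rmn but not Ron.

none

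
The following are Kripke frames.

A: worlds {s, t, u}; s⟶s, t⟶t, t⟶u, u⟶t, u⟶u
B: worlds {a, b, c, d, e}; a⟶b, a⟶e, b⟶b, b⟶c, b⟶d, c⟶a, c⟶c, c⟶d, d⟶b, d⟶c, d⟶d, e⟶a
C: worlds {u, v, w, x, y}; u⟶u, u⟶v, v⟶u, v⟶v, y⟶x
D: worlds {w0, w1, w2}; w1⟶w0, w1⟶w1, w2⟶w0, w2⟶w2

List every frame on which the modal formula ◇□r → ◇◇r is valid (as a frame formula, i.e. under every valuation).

This is the axiom for a generalized confluence (Geach) condition; its first-order frame correspondent is ∀x ∀y (xRy → ∃w (yRw ∧ xR²w)).
A: satisfies the condition.
B: satisfies the condition.
C: fails — yRx but no t with xRt and yR²t.
D: fails — w1Rw0 but no w with w0Rw and w1R²w.

A, B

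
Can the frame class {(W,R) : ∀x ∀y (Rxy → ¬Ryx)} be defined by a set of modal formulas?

Modal frame validity is preserved under surjective bounded morphisms.
The 4-cycle (worlds s,t,u,v with s→t→u→v→s) is asymmetric. Mapping every world to a single reflexive point • is a surjective bounded morphism, and the reflexive point is not asymmetric (R•• but asymmetry requires ¬R••).
Hence asymmetry is not modally definable.

Not modally definable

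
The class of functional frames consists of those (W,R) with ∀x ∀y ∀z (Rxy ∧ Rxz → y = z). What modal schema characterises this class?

A defining formula is ◇s → □s (the CD axiom).
Suppose ◇s→□s is valid. Take Rxy, Rxz and set V(s)={y}. Then ◇s at x, so □s at x, so s at z, i.e. z=y.

◇s → □s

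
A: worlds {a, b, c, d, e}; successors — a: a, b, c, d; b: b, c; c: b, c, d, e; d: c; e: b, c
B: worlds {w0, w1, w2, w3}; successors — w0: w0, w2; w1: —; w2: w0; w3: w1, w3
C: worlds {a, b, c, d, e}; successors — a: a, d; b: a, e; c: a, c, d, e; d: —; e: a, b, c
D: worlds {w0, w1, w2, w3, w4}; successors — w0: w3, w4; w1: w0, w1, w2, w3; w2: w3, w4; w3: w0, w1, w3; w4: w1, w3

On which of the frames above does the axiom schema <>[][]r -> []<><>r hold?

The schema corresponds to a generalized confluence (Geach) condition: forall x forall y forall z ((xRy & xRz) -> exists w (y R^2 w & z R^2 w)).
A: ✓.
B: fails — w3Rw1, w3Rw1 but no w with w1R²w and w1R²w.
C: fails — aRa, aRd but no w with aR²w and dR²w.
D: ✓.
Valid on: A, D.

A, D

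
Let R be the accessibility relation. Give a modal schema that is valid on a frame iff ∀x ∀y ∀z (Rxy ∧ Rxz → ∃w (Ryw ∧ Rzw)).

◇□r → □◇r

A defining formula is ◇□r → □◇r (the .2 axiom).
Suppose ◇□r→□◇r is valid. Take Rxy, Rxz and set V(r)={w : Ryw}. Then □r at y so ◇□r at x, so □◇r at x, so ◇r at z, giving w with Rzw and Ryw.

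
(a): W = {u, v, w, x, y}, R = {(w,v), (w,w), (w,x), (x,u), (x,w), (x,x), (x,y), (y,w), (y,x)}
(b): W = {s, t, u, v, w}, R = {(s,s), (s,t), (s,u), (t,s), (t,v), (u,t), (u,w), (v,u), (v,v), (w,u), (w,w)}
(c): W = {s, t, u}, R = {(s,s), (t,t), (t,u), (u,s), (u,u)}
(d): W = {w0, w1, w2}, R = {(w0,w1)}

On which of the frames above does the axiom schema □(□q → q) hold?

This is the axiom for shift-reflexivity; its first-order frame correspondent is ∀x ∀y (Rxy → Ryy).
(a): fails — Rxu but not Ruu.
(b): fails — Rut but not Rtt.
(c): satisfies the condition.
(d): fails — Rw0w1 but not Rw1w1.

(c)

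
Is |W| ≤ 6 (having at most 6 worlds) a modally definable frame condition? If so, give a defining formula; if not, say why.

Not definable by any modal formula

Any modally definable frame class is closed under disjoint unions.
Any modal formula valid on each of 7 disjoint one-world frames is valid on their disjoint union (validity is preserved under disjoint unions). Each one-world frame has |W|=1≤6, but the union has |W|=7.
Hence having at most 6 worlds is not modally definable.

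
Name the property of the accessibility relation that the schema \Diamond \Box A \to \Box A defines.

This is frame-equivalent to ◇A → □◇A (substitute ¬A for A and contrapose).
Suppose ◇A→□◇A is valid. Take Rxy, Rxz and set V(A)={y}. Then ◇A at x, so □◇A at x, so ◇A at z, so some w with Rzw has A; w=y, i.e. Rzy. By symmetry of the argument, Ryz.

the Euclidean property: \forall x \forall y \forall z (Rxy \wedge Rxz \to Ryz)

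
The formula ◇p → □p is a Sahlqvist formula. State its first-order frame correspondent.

partial functionality

This is the CD axiom.
Its frame correspondent is partial functionality — ∀x ∀y ∀z (Rxy ∧ Rxz → y = z).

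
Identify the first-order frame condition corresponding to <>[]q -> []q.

This is frame-equivalent to ◇q → □◇q (substitute ¬q for q and contrapose).
Suppose ◇q→□◇q is valid. Take Rxy, Rxz and set V(q)={y}. Then ◇q at x, so □◇q at x, so ◇q at z, so some w with Rzw has q; w=y, i.e. Rzy. By symmetry of the argument, Ryz.
Conversely, on a frame with the Euclidean property the schema holds at every world under every valuation.
Frame condition: forall x forall y forall z (Rxy & Rxz -> Ryz).

the Euclidean property: forall x forall y forall z (Rxy & Rxz -> Ryz)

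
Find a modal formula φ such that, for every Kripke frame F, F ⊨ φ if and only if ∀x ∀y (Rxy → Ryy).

□(□ψ → ψ)

This is shift-reflexivity; the standard corresponding axiom is T□: □(□ψ → ψ).
Suppose □(□ψ→ψ) is valid. Take Rxy and set V(ψ)={w : Ryw}. Then at y, □ψ holds; since □(□ψ→ψ) at x, □ψ→ψ at y, so ψ at y, i.e. Ryy.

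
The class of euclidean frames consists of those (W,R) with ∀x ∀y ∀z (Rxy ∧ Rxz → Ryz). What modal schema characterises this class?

A defining formula is ◇r → □◇r (the 5 axiom).
Suppose ◇r→□◇r is valid. Take Rxy, Rxz and set V(r)={y}. Then ◇r at x, so □◇r at x, so ◇r at z, so some w with Rzw has r; w=y, i.e. Rzy. By symmetry of the argument, Ryz.

◇r → □◇r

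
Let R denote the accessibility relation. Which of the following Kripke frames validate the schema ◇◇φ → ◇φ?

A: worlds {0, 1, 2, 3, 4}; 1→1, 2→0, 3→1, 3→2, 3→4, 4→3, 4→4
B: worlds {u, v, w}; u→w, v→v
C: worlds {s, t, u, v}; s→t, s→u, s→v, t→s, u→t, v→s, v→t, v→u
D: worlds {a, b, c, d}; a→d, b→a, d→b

The schema corresponds to transitivity: ∀x ∀y ∀z (Rxy ∧ Ryz → Rxz).
A: fails — R34 and R43 but not R33.
B: ✓.
C: fails — Rut and Rts but not Rus.
D: fails — Rdb and Rba but not Rda.
Valid on: B.

B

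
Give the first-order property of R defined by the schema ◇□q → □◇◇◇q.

This is a Sahlqvist (Geach-type) schema ◇^1□^1q → □^1◇^3q.
Minimal-valuation argument: fix x; take any y with xR^1y and any z with xR^1z. Set V(q) to the set of worlds R-reachable from y in exactly 1 step. Then □^1q holds at y, so the antecedent holds at x; validity forces ◇^3q at z, giving a w with zR^3w and yR^1w.
First-order correspondent: ∀x ∀y ∀z ((xRy ∧ xRz) → ∃w (yRw ∧ zR³w)).

∀x ∀y ∀z ((xRy ∧ xRz) → ∃w (yRw ∧ zR³w))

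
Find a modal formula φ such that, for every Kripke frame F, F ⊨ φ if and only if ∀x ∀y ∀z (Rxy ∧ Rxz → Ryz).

◇s → □◇s

This is the Euclidean property; the standard corresponding axiom is 5: ◇s → □◇s.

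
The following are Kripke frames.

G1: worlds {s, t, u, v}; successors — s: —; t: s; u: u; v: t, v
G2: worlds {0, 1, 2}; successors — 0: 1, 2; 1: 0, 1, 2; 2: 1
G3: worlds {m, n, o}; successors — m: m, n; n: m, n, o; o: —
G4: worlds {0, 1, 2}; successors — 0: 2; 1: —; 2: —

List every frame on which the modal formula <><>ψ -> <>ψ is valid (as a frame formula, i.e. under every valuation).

The schema corresponds to transitivity: forall x forall y forall z (Rxy & Ryz -> Rxz).
G1: fails — Rvt and Rts but not Rvs.
G2: fails — R01 and R10 but not R00.
G3: fails — Rmn and Rno but not Rmo.
G4: satisfies the condition.

G4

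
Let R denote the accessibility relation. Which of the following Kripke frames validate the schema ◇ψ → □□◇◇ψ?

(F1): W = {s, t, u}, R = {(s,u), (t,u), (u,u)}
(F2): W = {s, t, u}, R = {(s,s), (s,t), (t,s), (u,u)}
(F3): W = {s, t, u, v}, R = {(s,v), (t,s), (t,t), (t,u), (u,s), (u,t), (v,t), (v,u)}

This is the axiom for a generalized confluence (Geach) condition; its first-order frame correspondent is ∀x ∀y ∀z ((xRy ∧ xR²z) → ∃w (y = w ∧ zR²w)).
(F1): holds.
(F2): holds.
(F3): fails — tRs, tR²s but no w with s=w and sR²w.
Valid on: (F1), (F2).

(F1), (F2)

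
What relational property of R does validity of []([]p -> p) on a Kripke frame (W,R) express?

Suppose □(□p→p) is valid. Take Rxy and set V(p)={w : Ryw}. Then at y, □p holds; since □(□p→p) at x, □p→p at y, so p at y, i.e. Ryy.
Conversely, any frame satisfying forall x forall y (Rxy -> Ryy) validates the schema.
So the correspondent is shift-reflexivity.

shift-reflexivity: forall x forall y (Rxy -> Ryy)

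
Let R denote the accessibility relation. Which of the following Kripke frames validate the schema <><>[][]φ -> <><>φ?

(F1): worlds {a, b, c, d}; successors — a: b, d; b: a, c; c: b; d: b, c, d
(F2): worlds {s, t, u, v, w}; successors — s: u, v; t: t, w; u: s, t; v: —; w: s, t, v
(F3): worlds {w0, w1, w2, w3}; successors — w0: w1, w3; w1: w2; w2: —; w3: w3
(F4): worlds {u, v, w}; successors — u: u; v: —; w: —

The schema corresponds to a generalized confluence (Geach) condition: forall x forall y (x R^2 y -> exists w (y R^2 w & x R^2 w)).
(F1): ✓.
(F2): fails — tR²v but no w* with vR²w* and tR²w*.
(F3): fails — w0R²w2 but no w with w2R²w and w0R²w.
(F4): ✓.
Valid on: (F1), (F4).

(F1), (F4)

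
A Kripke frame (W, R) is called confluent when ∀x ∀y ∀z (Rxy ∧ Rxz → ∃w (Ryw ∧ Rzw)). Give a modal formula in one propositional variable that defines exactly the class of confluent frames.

◇□r → □◇r

A defining formula is ◇□r → □◇r (the .2 axiom).
Suppose ◇□r→□◇r is valid. Take Rxy, Rxz and set V(r)={w : Ryw}. Then □r at y so ◇□r at x, so □◇r at x, so ◇r at z, giving w with Rzw and Ryw.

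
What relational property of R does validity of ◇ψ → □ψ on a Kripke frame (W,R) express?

Partial functionality

This is the CD axiom.
It corresponds to partial functionality: ∀x ∀y ∀z (Rxy ∧ Rxz → y = z).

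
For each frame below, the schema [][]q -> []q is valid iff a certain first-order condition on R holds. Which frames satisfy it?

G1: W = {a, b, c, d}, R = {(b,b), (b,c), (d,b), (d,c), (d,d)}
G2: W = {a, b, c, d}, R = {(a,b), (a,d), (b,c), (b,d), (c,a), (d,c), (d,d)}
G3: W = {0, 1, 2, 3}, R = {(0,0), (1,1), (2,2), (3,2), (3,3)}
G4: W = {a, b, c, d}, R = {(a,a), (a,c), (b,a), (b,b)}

Frame correspondent (Sahlqvist): forall x forall y (Rxy -> exists z (Rxz & Rzy)) — i.e. density.
G1: holds.
G2: fails — Rab but no z with Raz and Rzb.
G3: holds.
G4: holds.
Valid on: G1, G3, G4.

G1, G3, G4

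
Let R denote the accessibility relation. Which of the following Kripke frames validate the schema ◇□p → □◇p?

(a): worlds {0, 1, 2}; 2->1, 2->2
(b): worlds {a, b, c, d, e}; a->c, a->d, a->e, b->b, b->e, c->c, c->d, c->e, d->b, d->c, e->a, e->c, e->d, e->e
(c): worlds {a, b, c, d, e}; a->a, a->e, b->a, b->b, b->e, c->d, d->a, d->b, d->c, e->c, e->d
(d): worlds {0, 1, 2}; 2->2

Frame correspondent (Sahlqvist): ∀x ∀y ∀z (Rxy ∧ Rxz → ∃w (Ryw ∧ Rzw)) — i.e. convergence.
(a): fails — R22 and R21 but 2 and 1 have no common successor.
(b): ✓.
(c): fails — Rae and Raa but e and a have no common successor.
(d): ✓.

(b), (d)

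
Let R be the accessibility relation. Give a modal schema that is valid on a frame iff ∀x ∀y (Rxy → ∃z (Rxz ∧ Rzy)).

A defining formula is □□s → □s (the C4 axiom).
Suppose □□s→□s is valid. Take Rxy and set V(s)={w : xR²w}. Then □□s at x, so □s at x, so s at y, i.e. ∃z(Rxz∧Rzy).

□□s → □s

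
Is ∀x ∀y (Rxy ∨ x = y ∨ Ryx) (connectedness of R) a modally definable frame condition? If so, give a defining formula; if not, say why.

Not definable by any modal formula

Any modally definable frame class is closed under disjoint unions.
Take 2 disjoint single-world reflexive frames: each is trivially connected, but their disjoint union has 2 worlds with no edge between distinct components, so it is not connected.
So no modal formula (or set of formulas) defines exactly the connected frames.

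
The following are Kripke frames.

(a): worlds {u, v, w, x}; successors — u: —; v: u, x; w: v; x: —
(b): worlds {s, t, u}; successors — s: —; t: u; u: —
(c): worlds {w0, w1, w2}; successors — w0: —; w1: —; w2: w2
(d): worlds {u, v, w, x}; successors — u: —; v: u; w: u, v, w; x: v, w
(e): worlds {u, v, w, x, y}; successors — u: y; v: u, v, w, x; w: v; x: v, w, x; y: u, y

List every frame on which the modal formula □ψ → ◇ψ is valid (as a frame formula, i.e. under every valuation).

(e)

Frame correspondent (Sahlqvist): ∀x ∃y Rxy — i.e. seriality.
(a): fails — world u has no successor.
(b): fails — world s has no successor.
(c): fails — world w0 has no successor.
(d): fails — world u has no successor.
(e): holds.
Valid on: (e).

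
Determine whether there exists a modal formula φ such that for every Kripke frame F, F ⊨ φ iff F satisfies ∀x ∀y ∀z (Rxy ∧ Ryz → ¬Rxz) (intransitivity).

If a class were modally definable it would be closed under surjective bounded morphisms (Goldblatt–Thomason).
The 3-cycle (worlds a,b,c with a→b→c→a) is intransitive. Mapping every world to a single reflexive point • is a surjective bounded morphism; the reflexive point is not intransitive (R••∧R•• but R••).
So the class is not modally definable.

Not modally definable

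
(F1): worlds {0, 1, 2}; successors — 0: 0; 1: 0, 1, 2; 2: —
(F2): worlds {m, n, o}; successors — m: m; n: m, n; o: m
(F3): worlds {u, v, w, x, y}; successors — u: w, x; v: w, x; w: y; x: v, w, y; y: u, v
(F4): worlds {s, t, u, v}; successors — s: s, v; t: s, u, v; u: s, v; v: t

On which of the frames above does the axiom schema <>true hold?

This is the axiom for seriality; its first-order frame correspondent is forall x exists y Rxy.
(F1): fails — world 2 has no successor.
(F2): condition met.
(F3): condition met.
(F4): condition met.
Valid on: (F2), (F3), (F4).

(F2), (F3), (F4)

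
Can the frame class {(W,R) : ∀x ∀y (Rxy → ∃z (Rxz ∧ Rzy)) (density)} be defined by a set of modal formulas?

This is a Sahlqvist condition; the C4 axiom □□q → □q defines it.

Definable; □□q → □q defines it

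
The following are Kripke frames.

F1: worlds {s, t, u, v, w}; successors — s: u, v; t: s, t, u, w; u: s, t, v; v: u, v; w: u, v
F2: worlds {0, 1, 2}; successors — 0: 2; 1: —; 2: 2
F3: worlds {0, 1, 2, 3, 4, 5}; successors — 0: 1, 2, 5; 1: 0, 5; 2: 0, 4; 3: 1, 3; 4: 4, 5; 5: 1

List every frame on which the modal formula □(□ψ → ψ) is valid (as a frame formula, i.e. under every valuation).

F2

This is the axiom for shift-reflexivity; its first-order frame correspondent is ∀x ∀y (Rxy → Ryy).
F1: fails — Rwu but not Ruu.
F2: ✓.
F3: fails — R10 but not R00.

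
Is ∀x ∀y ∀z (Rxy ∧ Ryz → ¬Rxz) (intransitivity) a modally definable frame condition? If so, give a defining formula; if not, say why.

No

If a class were modally definable it would be closed under surjective bounded morphisms (Goldblatt–Thomason).
The 3-cycle (worlds s,t,u with s→t→u→s) is intransitive. Mapping every world to a single reflexive point • is a surjective bounded morphism; the reflexive point is not intransitive (R••∧R•• but R••).
So the class is not modally definable.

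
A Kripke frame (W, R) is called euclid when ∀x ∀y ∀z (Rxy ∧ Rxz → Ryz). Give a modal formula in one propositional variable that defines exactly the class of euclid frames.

This is the Euclidean property; the standard corresponding axiom is 5: ◇s → □◇s.

◇s → □◇s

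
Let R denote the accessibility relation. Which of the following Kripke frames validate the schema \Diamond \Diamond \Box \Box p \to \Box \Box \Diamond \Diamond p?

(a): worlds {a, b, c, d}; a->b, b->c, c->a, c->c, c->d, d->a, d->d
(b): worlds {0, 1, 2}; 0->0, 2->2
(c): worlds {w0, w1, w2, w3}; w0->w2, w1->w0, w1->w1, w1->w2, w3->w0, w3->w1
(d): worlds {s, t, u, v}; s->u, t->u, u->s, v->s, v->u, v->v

The schema corresponds to a generalized confluence (Geach) condition: \forall x \forall y \forall z ((x R^2 y \wedge x R^2 z) \to \exists w (y R^2 w \wedge z R^2 w)).
(a): fails — bR²a, bR²d but no w with aR²w and dR²w.
(b): satisfies the condition.
(c): fails — w1R²w0, w1R²w0 but no w with w0R²w and w0R²w.
(d): fails — vR²s, vR²u but no w with sR²w and uR²w.

(b)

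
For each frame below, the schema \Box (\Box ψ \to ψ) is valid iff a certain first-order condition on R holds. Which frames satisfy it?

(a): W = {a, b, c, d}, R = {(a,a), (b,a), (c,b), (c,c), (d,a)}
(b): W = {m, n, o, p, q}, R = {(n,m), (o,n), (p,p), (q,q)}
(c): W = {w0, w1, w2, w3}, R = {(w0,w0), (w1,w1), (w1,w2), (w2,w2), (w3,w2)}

(c)

Frame correspondent (Sahlqvist): \forall x \forall y (Rxy \to Ryy) — i.e. shift-reflexivity.
(a): fails — Rcb but not Rbb.
(b): fails — Rnm but not Rmm.
(c): holds.
Valid on: (c).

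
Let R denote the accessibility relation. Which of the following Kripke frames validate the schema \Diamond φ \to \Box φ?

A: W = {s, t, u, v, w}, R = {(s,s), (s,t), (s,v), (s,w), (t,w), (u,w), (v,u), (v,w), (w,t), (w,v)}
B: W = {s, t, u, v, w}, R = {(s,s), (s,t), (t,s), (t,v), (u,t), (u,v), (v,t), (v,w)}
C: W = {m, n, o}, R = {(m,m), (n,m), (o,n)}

C

The schema corresponds to partial functionality: \forall x \forall y \forall z (Rxy \wedge Rxz \to y = z).
A: fails — s sees both s and t.
B: fails — s sees both s and t.
C: holds.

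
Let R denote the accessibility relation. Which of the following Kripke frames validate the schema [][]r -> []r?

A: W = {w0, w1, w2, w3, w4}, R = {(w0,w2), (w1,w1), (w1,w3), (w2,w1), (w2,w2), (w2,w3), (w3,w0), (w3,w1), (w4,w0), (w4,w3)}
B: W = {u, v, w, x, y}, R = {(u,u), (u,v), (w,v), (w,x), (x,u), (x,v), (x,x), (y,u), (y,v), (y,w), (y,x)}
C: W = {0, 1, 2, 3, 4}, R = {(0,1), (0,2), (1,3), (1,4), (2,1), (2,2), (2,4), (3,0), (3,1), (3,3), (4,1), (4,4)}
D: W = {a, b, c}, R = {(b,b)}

C, D

The schema corresponds to density: forall x forall y (Rxy -> exists z (Rxz & Rzy)).
A: fails — Rw3w0 but no z with Rw3z and Rzw0.
B: fails — Ryw but no z with Ryz and Rzw.
C: holds.
D: holds.
Valid on: C, D.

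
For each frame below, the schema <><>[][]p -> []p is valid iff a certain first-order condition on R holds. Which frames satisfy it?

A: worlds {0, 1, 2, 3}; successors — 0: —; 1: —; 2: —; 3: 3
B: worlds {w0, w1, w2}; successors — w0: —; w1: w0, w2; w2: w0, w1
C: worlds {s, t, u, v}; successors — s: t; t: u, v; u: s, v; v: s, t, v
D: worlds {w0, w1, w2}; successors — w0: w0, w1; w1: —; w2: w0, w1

A

Frame correspondent (Sahlqvist): forall x forall y forall z ((x R^2 y & xRz) -> exists w (y R^2 w & z = w)) — i.e. a generalized confluence (Geach) condition.
A: holds.
B: fails — w1R²w0, w1Rw0 but no w with w0R²w and w0=w.
C: fails — tR²t, tRu but no w with tR²w and u=w.
D: fails — w0R²w1, w0Rw0 but no w with w1R²w and w0=w.
Valid on: A.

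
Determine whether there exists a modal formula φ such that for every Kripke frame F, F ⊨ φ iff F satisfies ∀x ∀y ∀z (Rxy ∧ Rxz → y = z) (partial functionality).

The condition is partial functionality. A defining modal formula is ◇p → □p.
Suppose ◇p→□p is valid. Take Rxy, Rxz and set V(p)={y}. Then ◇p at x, so □p at x, so p at z, i.e. z=y.

Definable; ◇p → □p defines it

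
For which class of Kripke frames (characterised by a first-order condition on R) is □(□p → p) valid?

shift-reflexivity

Suppose □(□p→p) is valid. Take Rxy and set V(p)={w : Ryw}. Then at y, □p holds; since □(□p→p) at x, □p→p at y, so p at y, i.e. Ryy.
Conversely, on a frame with shift-reflexivity the schema holds at every world under every valuation.
So the correspondent is shift-reflexivity.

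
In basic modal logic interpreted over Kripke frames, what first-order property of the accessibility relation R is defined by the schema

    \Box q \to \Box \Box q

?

transitivity: \forall x \forall y \forall z (Rxy \wedge Ryz \to Rxz)

Suppose □q→□□q is valid. Take Rxy, Ryz and set V(q)={w : Rxw}. Then □q at x, so □□q at x, so □q at y, so q at z, i.e. Rxz.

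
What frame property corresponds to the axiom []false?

emptiness of R: forall x forall y ~Rxy

□⊥ is valid iff no world has any successor (otherwise □⊥ fails at any world with one).
Conversely, on a frame with emptiness of R the schema holds at every world under every valuation.
Frame condition: forall x forall y ~Rxy.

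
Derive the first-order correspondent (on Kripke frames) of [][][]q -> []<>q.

This is a Sahlqvist (Geach-type) schema ◇^0□^3q → □^1◇^1q.
Minimal-valuation argument: fix x; take any y with xR^0y and any z with xR^1z. Set V(q) to the set of worlds R-reachable from y in exactly 3 steps. Then □^3q holds at y, so the antecedent holds at x; validity forces ◇^1q at z, giving a w with zR^1w and yR^3w.
First-order correspondent: forall x forall z (xRz -> exists w (x R^3 w & zRw)).

forall x forall z (xRz -> exists w (x R^3 w & zRw))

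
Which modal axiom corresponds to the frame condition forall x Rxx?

□q → q

This is reflexivity; the standard corresponding axiom is T: □q → q.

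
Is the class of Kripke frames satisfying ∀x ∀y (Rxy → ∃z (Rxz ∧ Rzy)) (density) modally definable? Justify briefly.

Yes: it is density, defined by the C4 schema □□p → □p.
Suppose □□p→□p is valid. Take Rxy and set V(p)={w : xR²w}. Then □□p at x, so □p at x, so p at y, i.e. ∃z(Rxz∧Rzy).

Yes, by □□p → □p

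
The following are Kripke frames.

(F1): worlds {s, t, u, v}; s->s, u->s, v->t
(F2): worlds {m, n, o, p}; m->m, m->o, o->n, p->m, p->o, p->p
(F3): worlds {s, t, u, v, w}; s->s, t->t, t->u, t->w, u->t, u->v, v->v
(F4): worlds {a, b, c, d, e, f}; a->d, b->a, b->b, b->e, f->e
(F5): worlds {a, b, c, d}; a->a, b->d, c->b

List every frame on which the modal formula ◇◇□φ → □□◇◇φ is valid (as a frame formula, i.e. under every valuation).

This is the axiom for a generalized confluence (Geach) condition; its first-order frame correspondent is ∀x ∀y ∀z ((xR²y ∧ xR²z) → ∃w (yRw ∧ zR²w)).
(F1): condition met.
(F2): fails — mR²m, mR²n but no w with mRw and nR²w.
(F3): fails — tR²t, tR²v but no w* with tRw* and vR²w*.
(F4): fails — bR²a, bR²a but no w with aRw and aR²w.
(F5): fails — cR²d, cR²d but no w with dRw and dR²w.

(F1)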